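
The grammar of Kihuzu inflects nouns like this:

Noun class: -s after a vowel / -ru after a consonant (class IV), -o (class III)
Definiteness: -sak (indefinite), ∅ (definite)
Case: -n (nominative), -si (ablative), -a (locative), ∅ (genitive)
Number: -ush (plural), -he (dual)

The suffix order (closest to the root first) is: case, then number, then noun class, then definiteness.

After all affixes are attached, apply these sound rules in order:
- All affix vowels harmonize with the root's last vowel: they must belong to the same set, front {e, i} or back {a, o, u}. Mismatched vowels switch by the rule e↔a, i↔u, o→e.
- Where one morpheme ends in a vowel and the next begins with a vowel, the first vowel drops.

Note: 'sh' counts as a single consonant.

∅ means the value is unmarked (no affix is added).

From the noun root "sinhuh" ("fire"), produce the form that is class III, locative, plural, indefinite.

sinhuhushosak

Attach case locative -a → sinhuha.
Attach number plural -ush → sinhuhaush.
Attach noun class class III -o → sinhuhausho.
Attach definiteness indefinite -sak → sinhuhaushosak.
Vowel harmony: no change.
Apply vowel deletion: sinhuhaushosak → sinhuhushosak.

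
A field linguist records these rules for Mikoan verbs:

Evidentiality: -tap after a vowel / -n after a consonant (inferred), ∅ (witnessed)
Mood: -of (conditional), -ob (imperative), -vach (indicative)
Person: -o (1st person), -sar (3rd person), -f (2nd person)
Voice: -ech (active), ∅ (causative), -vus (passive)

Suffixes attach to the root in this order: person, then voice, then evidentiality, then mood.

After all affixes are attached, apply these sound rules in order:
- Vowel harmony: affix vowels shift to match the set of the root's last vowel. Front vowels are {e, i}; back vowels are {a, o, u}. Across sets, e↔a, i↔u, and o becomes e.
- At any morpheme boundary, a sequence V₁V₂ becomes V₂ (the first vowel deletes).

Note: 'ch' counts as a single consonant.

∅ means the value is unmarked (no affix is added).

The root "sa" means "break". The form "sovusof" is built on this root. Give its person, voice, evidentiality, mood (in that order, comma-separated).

Segment: sa-o-vus-of.
person: -o → 1st person.
voice: -vus → passive.
evidentiality: ∅ → witnessed.
mood: -of → conditional.

1st person, passive, witnessed, conditional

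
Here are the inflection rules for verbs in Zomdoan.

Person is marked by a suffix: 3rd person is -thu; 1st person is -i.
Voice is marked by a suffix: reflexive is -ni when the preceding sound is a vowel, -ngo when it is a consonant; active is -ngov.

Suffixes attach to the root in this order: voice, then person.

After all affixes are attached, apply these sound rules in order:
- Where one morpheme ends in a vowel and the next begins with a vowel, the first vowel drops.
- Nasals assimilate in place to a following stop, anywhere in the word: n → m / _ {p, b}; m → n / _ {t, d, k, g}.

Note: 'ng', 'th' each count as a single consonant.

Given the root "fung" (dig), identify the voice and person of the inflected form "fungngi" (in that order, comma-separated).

Segment: fung-ngo-i.
voice: -ni/ngo → reflexive.
person: -i → 1st person.

reflexive, 1st person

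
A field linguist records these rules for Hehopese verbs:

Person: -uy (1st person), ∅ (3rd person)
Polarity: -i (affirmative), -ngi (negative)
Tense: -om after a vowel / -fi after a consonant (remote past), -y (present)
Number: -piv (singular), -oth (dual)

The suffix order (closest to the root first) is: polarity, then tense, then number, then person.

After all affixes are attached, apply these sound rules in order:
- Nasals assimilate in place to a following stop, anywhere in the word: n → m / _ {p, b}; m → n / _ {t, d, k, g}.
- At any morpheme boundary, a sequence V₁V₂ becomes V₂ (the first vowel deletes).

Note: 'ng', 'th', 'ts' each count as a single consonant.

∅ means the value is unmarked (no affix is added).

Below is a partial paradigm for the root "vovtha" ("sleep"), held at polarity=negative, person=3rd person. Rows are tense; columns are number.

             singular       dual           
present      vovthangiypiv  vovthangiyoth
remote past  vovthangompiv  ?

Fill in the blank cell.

Attach polarity negative -ngi → vovthangi.
Attach tense remote past -om (after vowel 'i') → vovthangiom.
Attach number dual -oth → vovthangiomoth.
person = 3rd person: zero marking, form stays vovthangiomoth.
Nasal assimilation: no change.
Apply vowel deletion: vovthangiomoth → vovthangomoth.

vovthangomoth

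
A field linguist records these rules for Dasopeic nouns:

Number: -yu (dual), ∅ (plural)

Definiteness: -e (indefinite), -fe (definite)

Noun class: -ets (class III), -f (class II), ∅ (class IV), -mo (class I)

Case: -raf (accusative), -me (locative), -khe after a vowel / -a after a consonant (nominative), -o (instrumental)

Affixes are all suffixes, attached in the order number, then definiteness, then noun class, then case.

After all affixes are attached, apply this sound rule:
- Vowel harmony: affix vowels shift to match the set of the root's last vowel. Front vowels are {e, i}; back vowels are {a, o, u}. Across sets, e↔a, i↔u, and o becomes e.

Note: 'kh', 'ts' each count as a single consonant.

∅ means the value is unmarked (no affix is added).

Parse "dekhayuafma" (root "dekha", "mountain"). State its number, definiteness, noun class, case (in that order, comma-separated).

Segment: dekha-yu-e-f-me.
number: -yu → dual.
definiteness: -e → indefinite.
noun class: -f → class II.
case: -me → locative.

dual, indefinite, class II, locative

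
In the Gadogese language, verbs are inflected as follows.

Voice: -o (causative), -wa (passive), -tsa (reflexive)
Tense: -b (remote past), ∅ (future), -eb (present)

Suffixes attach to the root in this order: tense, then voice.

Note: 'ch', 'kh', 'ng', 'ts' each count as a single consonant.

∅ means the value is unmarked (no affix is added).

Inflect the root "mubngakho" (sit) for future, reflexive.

mubngakhotsa

tense = future: zero marking, form stays mubngakho.
Attach voice reflexive -tsa → mubngakhotsa.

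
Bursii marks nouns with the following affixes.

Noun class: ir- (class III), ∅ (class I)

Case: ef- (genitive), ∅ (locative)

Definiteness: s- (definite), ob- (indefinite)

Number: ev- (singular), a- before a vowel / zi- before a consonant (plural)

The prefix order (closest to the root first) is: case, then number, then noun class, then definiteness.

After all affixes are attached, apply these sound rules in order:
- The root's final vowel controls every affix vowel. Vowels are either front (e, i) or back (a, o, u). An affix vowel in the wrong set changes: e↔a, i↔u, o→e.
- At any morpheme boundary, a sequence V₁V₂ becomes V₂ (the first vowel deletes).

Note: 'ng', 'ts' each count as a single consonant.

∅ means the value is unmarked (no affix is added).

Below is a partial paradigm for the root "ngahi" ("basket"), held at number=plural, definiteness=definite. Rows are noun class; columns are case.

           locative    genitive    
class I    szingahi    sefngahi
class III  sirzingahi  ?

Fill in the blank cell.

sirefngahi

Attach case genitive ef- → efngahi.
Attach number plural a- (before vowel 'e') → aefngahi.
Attach noun class class III ir- → iraefngahi.
Attach definiteness definite s- → siraefngahi.
Apply vowel harmony: siraefngahi → sireefngahi.
Apply vowel deletion: sireefngahi → sirefngahi.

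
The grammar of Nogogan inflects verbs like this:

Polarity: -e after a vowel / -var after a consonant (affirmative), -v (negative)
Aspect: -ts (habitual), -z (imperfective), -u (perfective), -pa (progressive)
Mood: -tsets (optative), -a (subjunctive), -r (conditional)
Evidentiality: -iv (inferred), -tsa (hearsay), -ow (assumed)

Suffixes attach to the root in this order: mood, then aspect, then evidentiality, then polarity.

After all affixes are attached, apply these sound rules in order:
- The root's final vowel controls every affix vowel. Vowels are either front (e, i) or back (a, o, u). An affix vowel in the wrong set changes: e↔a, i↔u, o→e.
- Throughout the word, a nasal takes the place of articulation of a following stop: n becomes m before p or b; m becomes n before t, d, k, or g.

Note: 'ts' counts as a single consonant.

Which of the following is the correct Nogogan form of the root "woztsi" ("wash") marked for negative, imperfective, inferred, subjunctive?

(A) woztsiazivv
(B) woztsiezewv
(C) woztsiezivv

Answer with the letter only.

Attach mood subjunctive -a → woztsia.
Attach aspect imperfective -z → woztsiaz.
Attach evidentiality inferred -iv → woztsiaziv.
Attach polarity negative -v → woztsiazivv.
Apply vowel harmony: woztsiazivv → woztsiezivv.
Nasal assimilation: no change.
So the correct form is woztsiezivv, option (C).
(A) woztsiazivv is wrong: it fails to apply the sound rule(s).
(B) woztsiezewv is wrong: it uses assumed instead of inferred for evidentiality.

C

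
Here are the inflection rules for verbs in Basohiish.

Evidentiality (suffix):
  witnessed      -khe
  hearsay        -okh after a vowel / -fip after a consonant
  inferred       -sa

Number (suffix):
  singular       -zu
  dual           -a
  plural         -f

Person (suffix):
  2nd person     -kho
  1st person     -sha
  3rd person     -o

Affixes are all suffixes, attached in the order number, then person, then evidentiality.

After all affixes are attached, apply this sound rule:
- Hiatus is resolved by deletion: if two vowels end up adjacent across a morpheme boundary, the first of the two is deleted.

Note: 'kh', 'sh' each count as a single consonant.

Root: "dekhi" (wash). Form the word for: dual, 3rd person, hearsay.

dekhokh

Attach number dual -a → dekhia.
Attach person 3rd person -o → dekhiao.
Attach evidentiality hearsay -okh (after vowel 'o') → dekhiaookh.
Apply vowel deletion: dekhiaookh → dekhokh.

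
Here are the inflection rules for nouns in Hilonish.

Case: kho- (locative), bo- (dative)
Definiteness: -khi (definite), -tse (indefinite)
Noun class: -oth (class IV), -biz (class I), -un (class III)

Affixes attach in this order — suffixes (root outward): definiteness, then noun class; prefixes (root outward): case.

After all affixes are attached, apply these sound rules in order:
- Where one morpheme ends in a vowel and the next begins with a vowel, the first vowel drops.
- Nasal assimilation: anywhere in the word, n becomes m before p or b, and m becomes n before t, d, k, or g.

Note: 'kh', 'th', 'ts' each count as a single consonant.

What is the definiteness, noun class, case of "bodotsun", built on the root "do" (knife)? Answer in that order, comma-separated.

Segment: bo-do-tse-un.
definiteness: -tse → indefinite.
noun class: -un → class III.
case: bo- → dative.

indefinite, class III, dative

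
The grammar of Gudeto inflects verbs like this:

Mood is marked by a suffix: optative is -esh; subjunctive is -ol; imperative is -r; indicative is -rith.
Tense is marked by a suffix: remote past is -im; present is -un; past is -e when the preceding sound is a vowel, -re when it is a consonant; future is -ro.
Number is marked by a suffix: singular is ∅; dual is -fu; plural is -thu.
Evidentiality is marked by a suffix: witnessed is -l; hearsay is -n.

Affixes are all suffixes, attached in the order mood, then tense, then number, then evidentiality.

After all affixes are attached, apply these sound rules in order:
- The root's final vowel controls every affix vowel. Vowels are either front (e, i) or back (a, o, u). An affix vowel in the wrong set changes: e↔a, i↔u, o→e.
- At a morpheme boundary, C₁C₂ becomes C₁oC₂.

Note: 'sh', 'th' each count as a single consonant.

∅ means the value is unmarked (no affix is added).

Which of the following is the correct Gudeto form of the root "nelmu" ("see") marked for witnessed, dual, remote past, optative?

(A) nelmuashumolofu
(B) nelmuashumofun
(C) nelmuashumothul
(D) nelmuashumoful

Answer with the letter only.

D

Attach mood optative -esh → nelmuesh.
Attach tense remote past -im → nelmueshim.
Attach number dual -fu → nelmueshimfu.
Attach evidentiality witnessed -l → nelmueshimful.
Apply vowel harmony: nelmueshimful → nelmuashumful.
Apply epenthesis: nelmuashumful → nelmuashumoful.
So the correct form is nelmuashumoful, option (D).
(A) nelmuashumolofu is wrong: it has the affixes in the wrong order.
(B) nelmuashumofun is wrong: it uses hearsay instead of witnessed for evidentiality.
(C) nelmuashumothul is wrong: it uses plural instead of dual for number.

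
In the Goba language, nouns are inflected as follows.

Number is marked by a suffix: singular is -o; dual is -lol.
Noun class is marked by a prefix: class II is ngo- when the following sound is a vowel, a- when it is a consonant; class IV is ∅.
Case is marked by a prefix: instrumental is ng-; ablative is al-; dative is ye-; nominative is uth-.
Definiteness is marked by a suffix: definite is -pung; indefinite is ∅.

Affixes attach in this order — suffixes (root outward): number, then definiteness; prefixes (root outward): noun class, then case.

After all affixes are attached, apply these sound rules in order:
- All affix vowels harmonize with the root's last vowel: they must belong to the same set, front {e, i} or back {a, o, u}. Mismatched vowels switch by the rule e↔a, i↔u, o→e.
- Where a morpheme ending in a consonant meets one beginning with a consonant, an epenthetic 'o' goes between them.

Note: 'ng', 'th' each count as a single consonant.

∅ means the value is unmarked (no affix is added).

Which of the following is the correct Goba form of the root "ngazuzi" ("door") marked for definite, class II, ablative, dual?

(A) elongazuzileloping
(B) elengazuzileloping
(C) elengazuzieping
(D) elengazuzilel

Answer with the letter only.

Attach number dual -lol → ngazuzilol.
Attach noun class class II a- (before consonant 'ng') → angazuzilol.
Attach definiteness definite -pung → angazuzilolpung.
Attach case ablative al- → alangazuzilolpung.
Apply vowel harmony: alangazuzilolpung → elengazuzilelping.
Apply epenthesis: elengazuzilelping → elengazuzileloping.
So the correct form is elengazuzileloping, option (B).
(A) elongazuzileloping is wrong: it uses class IV instead of class II for noun class.
(C) elengazuzieping is wrong: it uses singular instead of dual for number.
(D) elengazuzilel is wrong: it uses indefinite instead of definite for definiteness.

B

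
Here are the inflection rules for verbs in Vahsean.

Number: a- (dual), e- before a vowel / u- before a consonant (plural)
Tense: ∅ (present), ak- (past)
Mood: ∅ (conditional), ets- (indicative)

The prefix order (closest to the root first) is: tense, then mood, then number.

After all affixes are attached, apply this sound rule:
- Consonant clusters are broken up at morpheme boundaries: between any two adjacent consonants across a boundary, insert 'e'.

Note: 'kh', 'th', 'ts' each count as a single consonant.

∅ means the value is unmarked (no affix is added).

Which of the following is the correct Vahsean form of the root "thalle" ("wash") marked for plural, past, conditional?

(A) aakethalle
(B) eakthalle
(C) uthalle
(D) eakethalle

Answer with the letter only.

Attach tense past ak- → akthalle.
mood = conditional: zero marking, form stays akthalle.
Attach number plural e- (before vowel 'a') → eakthalle.
Apply epenthesis: eakthalle → eakethalle.
So the correct form is eakethalle, option (D).
(A) aakethalle is wrong: it uses dual instead of plural for number.
(B) eakthalle is wrong: it fails to apply the sound rule(s).
(C) uthalle is wrong: it uses present instead of past for tense.

D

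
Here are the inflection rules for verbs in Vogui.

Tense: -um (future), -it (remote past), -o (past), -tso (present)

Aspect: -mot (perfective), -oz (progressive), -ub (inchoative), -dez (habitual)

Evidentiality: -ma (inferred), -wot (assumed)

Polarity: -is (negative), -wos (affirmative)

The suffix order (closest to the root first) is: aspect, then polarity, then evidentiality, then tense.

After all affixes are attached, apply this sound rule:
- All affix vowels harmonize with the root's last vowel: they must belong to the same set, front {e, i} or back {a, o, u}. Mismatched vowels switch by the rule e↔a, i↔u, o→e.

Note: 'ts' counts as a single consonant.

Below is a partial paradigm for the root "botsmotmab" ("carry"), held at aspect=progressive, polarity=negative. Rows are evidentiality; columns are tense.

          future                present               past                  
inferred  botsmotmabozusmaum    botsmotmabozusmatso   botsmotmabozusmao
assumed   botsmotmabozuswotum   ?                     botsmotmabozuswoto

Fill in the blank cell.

Attach aspect progressive -oz → botsmotmaboz.
Attach polarity negative -is → botsmotmabozis.
Attach evidentiality assumed -wot → botsmotmaboziswot.
Attach tense present -tso → botsmotmaboziswottso.
Apply vowel harmony: botsmotmaboziswottso → botsmotmabozuswottso.

botsmotmabozuswottso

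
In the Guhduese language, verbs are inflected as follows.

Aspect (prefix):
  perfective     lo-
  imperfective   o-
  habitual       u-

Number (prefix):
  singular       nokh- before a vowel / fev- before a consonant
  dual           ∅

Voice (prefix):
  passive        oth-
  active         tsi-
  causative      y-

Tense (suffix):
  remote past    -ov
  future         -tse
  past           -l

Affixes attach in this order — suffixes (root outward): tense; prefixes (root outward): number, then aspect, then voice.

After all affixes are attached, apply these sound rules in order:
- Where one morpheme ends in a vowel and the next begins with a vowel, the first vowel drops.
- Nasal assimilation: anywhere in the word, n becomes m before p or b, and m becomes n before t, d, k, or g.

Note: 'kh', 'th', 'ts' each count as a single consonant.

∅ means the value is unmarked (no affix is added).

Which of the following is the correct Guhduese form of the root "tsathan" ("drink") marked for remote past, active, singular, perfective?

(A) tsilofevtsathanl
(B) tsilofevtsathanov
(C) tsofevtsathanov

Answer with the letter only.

Attach number singular fev- (before consonant 'ts') → fevtsathan.
Attach tense remote past -ov → fevtsathanov.
Attach aspect perfective lo- → lofevtsathanov.
Attach voice active tsi- → tsilofevtsathanov.
Vowel deletion: no change.
Nasal assimilation: no change.
So the correct form is tsilofevtsathanov, option (B).
(C) tsofevtsathanov is wrong: it uses imperfective instead of perfective for aspect.
(A) tsilofevtsathanl is wrong: it uses past instead of remote past for tense.

B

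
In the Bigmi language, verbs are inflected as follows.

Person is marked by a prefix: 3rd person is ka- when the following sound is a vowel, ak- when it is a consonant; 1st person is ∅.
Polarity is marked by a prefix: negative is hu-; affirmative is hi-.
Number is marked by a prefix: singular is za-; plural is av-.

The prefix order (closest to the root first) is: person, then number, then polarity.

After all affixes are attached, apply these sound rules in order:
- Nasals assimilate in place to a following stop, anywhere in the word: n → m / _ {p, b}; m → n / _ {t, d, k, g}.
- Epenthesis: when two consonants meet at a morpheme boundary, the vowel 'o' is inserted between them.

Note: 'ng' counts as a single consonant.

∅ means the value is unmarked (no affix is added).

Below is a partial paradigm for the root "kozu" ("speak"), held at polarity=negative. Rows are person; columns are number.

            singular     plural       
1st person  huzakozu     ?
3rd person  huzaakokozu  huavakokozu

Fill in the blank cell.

huavokozu

person = 1st person: zero marking, form stays kozu.
Attach number plural av- → avkozu.
Attach polarity negative hu- → huavkozu.
Nasal assimilation: no change.
Apply epenthesis: huavkozu → huavokozu.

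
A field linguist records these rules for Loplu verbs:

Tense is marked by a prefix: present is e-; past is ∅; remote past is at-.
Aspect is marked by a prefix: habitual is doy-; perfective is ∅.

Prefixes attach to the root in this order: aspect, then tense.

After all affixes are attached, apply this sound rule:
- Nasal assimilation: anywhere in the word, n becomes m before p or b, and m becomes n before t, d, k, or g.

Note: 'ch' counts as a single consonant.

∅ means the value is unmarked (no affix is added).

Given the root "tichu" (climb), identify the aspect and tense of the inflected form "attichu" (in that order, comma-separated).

perfective, remote past

Segment: at-tichu.
aspect: ∅ → perfective.
tense: at- → remote past.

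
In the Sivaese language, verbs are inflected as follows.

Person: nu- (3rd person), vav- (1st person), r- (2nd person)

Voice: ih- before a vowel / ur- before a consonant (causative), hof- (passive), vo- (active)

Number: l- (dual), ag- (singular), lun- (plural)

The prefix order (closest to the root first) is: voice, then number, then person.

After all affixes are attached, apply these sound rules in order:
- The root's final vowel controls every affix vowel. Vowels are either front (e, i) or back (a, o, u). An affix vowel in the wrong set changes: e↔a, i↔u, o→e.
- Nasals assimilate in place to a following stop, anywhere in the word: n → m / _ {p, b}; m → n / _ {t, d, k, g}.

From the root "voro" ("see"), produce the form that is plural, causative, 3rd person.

Attach voice causative ur- (before consonant 'v') → urvoro.
Attach number plural lun- → lunurvoro.
Attach person 3rd person nu- → nulunurvoro.
Vowel harmony: no change.
Nasal assimilation: no change.

nulunurvoro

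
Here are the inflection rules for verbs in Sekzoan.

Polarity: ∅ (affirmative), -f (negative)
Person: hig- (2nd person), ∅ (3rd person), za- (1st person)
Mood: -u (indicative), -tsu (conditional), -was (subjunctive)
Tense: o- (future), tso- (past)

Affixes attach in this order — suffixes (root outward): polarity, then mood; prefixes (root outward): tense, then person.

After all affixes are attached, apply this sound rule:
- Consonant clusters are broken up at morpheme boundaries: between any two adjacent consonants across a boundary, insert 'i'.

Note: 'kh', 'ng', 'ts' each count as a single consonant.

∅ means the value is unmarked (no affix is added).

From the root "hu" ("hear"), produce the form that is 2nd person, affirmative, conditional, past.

higitsohutsu

polarity = affirmative: zero marking, form stays hu.
Attach tense past tso- → tsohu.
Attach person 2nd person hig- → higtsohu.
Attach mood conditional -tsu → higtsohutsu.
Apply epenthesis: higtsohutsu → higitsohutsu.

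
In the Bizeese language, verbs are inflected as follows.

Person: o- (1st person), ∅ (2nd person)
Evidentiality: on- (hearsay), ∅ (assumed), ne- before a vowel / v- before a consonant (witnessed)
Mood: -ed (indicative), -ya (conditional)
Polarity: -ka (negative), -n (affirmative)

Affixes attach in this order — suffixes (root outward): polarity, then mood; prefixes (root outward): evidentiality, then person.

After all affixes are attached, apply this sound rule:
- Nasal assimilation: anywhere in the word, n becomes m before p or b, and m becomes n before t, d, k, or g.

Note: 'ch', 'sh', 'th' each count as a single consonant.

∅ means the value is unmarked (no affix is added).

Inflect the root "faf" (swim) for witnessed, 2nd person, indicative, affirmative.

Attach polarity affirmative -n → fafn.
Attach evidentiality witnessed v- (before consonant 'f') → vfafn.
person = 2nd person: zero marking, form stays vfafn.
Attach mood indicative -ed → vfafned.
Nasal assimilation: no change.

vfafned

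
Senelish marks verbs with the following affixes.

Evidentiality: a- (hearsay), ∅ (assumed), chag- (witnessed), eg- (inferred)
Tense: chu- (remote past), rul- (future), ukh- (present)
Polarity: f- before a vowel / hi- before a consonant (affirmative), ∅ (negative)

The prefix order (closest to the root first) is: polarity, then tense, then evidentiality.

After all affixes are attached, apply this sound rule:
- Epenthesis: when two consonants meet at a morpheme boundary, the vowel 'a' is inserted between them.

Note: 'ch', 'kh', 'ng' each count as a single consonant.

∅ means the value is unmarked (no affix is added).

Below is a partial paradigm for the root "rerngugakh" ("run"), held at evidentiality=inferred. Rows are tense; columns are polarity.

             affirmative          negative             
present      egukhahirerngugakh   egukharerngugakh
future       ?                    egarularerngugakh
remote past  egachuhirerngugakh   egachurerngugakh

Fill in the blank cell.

egarulahirerngugakh

Attach polarity affirmative hi- (before consonant 'r') → hirerngugakh.
Attach tense future rul- → rulhirerngugakh.
Attach evidentiality inferred eg- → egrulhirerngugakh.
Apply epenthesis: egrulhirerngugakh → egarulahirerngugakh.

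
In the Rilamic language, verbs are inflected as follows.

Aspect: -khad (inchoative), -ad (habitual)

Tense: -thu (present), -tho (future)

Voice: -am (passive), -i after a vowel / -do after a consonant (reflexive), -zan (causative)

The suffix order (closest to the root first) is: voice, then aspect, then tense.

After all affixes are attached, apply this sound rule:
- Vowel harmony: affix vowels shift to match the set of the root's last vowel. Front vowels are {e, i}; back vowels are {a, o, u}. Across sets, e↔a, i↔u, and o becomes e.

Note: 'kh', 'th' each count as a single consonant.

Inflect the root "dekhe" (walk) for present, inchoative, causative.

Attach voice causative -zan → dekhezan.
Attach aspect inchoative -khad → dekhezankhad.
Attach tense present -thu → dekhezankhadthu.
Apply vowel harmony: dekhezankhadthu → dekhezenkhedthi.

dekhezenkhedthi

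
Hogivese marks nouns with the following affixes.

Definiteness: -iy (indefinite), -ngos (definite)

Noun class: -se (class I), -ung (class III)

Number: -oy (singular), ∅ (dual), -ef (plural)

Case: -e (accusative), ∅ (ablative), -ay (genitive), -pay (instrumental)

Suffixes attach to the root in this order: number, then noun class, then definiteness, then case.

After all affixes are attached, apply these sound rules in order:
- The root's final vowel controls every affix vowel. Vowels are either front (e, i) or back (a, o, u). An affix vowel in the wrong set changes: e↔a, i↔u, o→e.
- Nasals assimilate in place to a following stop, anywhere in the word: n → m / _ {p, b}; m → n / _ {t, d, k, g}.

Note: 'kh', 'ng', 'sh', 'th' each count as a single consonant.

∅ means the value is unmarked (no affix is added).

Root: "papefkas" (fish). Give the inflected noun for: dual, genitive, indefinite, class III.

papefkasunguyay

number = dual: zero marking, form stays papefkas.
Attach noun class class III -ung → papefkasung.
Attach definiteness indefinite -iy → papefkasungiy.
Attach case genitive -ay → papefkasungiyay.
Apply vowel harmony: papefkasungiyay → papefkasunguyay.
Nasal assimilation: no change.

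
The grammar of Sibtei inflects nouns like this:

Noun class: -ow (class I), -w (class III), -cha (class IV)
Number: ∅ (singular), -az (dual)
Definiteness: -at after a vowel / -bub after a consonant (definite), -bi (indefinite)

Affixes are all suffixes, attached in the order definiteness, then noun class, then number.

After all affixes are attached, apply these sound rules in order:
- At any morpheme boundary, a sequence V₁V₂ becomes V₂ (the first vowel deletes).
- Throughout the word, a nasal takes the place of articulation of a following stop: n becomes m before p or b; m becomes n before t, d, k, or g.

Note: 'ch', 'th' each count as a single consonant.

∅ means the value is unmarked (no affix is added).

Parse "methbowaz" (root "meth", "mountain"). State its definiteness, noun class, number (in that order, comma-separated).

indefinite, class I, dual

Segment: meth-bi-ow-az.
definiteness: -bi → indefinite.
noun class: -ow → class I.
number: -az → dual.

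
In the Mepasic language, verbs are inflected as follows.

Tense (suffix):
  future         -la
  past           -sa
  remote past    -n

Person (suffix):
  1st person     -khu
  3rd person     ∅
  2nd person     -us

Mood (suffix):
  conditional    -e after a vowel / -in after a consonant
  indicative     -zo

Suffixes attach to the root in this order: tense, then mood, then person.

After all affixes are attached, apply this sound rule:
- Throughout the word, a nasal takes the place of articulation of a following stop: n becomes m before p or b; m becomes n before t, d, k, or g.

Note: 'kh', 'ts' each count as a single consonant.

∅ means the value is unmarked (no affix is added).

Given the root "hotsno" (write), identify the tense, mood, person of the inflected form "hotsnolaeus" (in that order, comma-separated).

Segment: hotsno-la-e-us.
tense: -la → future.
mood: -e/in → conditional.
person: -us → 2nd person.

future, conditional, 2nd person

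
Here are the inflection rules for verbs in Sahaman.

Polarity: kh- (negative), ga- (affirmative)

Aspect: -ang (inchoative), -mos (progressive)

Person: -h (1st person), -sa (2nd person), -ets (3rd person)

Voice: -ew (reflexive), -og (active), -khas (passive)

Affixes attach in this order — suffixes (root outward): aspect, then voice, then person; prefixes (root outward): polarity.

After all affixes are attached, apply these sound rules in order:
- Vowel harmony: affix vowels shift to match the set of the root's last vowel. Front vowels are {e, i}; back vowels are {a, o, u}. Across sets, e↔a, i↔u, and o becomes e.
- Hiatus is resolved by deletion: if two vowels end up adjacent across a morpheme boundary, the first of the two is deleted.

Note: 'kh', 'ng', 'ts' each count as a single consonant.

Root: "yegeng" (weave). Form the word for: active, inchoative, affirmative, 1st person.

Attach aspect inchoative -ang → yegengang.
Attach polarity affirmative ga- → gayegengang.
Attach voice active -og → gayegengangog.
Attach person 1st person -h → gayegengangogh.
Apply vowel harmony: gayegengangogh → geyegengengegh.
Vowel deletion: no change.

geyegengengegh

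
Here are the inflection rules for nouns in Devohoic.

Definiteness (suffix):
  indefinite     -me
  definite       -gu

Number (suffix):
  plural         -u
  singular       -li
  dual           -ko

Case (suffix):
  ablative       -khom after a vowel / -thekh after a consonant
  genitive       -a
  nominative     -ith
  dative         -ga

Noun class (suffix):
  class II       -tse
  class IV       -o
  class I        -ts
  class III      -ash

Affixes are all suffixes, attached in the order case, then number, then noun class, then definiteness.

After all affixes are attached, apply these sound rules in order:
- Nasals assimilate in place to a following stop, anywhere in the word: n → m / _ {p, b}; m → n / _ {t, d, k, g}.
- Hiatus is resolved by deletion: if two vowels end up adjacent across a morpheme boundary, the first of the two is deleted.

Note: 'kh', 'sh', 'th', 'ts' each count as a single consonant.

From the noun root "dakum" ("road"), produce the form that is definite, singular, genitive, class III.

dakumalashgu

Attach case genitive -a → dakuma.
Attach number singular -li → dakumali.
Attach noun class class III -ash → dakumaliash.
Attach definiteness definite -gu → dakumaliashgu.
Nasal assimilation: no change.
Apply vowel deletion: dakumaliashgu → dakumalashgu.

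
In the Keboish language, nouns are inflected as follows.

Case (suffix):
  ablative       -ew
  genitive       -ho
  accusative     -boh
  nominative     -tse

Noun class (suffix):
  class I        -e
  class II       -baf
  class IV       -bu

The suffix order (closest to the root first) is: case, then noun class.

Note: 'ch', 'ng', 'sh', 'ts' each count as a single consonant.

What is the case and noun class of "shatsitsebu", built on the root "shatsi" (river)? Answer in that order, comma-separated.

nominative, class IV

Segment: shatsi-tse-bu.
case: -tse → nominative.
noun class: -bu → class IV.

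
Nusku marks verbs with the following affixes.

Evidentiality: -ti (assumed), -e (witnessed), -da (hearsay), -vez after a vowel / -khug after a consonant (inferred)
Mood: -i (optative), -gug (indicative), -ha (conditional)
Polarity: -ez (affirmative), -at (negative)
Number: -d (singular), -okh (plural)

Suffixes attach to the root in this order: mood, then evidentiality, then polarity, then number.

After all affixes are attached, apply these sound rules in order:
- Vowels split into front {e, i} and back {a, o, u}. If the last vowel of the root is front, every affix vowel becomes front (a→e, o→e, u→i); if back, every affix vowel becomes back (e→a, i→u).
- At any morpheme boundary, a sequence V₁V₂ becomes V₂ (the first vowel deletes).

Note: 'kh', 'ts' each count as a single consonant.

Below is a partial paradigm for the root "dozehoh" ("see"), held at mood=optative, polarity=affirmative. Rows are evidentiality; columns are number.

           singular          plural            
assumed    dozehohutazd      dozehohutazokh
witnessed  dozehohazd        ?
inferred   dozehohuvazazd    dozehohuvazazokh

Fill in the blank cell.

Attach mood optative -i → dozehohi.
Attach evidentiality witnessed -e → dozehohie.
Attach polarity affirmative -ez → dozehohieez.
Attach number plural -okh → dozehohieezokh.
Apply vowel harmony: dozehohieezokh → dozehohuaazokh.
Apply vowel deletion: dozehohuaazokh → dozehohazokh.

dozehohazokh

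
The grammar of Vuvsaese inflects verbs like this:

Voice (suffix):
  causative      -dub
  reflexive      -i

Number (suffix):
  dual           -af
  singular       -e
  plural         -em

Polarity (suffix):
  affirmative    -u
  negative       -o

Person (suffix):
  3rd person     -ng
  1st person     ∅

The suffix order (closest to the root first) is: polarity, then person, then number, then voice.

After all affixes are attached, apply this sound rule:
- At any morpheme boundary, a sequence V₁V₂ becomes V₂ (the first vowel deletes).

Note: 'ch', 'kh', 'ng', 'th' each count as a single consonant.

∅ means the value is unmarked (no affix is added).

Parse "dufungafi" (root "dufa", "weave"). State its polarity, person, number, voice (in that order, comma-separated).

Segment: dufa-u-ng-af-i.
polarity: -u → affirmative.
person: -ng → 3rd person.
number: -af → dual.
voice: -i → reflexive.

affirmative, 3rd person, dual, reflexive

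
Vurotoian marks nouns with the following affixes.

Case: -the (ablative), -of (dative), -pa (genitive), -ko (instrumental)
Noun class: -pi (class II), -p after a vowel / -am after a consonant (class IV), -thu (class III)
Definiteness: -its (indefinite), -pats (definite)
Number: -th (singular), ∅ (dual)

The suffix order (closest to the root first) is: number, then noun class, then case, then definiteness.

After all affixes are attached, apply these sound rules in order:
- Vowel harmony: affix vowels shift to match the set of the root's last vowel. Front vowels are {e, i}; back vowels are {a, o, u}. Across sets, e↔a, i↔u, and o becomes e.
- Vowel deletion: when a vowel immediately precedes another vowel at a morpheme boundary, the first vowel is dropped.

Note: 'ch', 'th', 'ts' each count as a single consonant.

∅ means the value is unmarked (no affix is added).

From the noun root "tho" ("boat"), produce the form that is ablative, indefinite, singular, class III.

Attach number singular -th → thoth.
Attach noun class class III -thu → thoththu.
Attach case ablative -the → thoththuthe.
Attach definiteness indefinite -its → thoththutheits.
Apply vowel harmony: thoththutheits → thoththuthauts.
Apply vowel deletion: thoththuthauts → thoththuthuts.

thoththuthuts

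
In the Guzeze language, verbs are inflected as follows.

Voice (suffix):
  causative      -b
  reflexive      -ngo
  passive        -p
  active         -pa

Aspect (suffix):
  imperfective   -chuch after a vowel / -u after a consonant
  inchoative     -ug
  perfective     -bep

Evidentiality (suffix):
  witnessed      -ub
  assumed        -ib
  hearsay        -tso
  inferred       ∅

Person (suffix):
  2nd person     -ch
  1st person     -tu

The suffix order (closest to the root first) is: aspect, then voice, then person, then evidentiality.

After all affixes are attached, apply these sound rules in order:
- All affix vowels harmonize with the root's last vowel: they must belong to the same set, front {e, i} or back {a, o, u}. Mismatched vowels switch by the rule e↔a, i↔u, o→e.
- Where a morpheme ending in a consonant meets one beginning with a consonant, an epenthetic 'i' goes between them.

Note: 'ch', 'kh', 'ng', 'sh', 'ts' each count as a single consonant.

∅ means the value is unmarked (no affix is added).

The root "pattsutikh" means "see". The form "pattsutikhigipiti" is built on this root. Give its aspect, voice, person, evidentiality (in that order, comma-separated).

Segment: pattsutikh-ug-p-tu.
aspect: -ug → inchoative.
voice: -p → passive.
person: -tu → 1st person.
evidentiality: ∅ → inferred.

inchoative, passive, 1st person, inferred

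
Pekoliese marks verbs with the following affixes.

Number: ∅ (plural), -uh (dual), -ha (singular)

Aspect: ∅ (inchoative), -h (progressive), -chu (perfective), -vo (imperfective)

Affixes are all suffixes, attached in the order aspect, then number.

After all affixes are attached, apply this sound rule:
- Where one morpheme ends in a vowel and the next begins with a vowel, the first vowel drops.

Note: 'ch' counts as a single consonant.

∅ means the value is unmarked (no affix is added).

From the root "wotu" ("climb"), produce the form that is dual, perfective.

Attach aspect perfective -chu → wotuchu.
Attach number dual -uh → wotuchuuh.
Apply vowel deletion: wotuchuuh → wotuchuh.

wotuchuh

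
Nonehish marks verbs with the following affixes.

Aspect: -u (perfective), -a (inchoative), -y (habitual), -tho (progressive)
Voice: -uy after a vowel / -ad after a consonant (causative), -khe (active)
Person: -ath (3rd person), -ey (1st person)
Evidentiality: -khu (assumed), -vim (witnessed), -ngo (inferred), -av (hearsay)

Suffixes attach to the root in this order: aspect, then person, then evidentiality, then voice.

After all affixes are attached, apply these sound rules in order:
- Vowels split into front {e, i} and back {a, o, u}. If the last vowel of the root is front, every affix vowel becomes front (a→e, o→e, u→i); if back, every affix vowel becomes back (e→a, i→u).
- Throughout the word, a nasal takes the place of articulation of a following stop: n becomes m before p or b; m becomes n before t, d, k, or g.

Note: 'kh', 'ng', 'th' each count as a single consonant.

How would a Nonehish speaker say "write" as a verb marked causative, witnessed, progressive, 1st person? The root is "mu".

muthoayvumad

Attach aspect progressive -tho → mutho.
Attach person 1st person -ey → muthoey.
Attach evidentiality witnessed -vim → muthoeyvim.
Attach voice causative -ad (after consonant 'm') → muthoeyvimad.
Apply vowel harmony: muthoeyvimad → muthoayvumad.
Nasal assimilation: no change.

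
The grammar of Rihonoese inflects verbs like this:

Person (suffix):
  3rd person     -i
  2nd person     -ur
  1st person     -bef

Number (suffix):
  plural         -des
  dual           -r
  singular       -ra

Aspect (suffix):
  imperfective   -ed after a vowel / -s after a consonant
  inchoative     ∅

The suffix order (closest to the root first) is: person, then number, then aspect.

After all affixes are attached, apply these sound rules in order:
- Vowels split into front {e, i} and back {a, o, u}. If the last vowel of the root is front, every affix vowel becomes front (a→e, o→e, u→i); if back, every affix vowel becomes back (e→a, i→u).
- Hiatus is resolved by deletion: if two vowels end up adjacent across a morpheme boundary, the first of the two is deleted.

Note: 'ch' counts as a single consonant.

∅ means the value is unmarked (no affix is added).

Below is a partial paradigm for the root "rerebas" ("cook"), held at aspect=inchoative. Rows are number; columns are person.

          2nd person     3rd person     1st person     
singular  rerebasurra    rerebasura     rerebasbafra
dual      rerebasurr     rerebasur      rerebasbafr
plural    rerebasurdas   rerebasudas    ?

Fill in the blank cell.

Attach person 1st person -bef → rerebasbef.
Attach number plural -des → rerebasbefdes.
aspect = inchoative: zero marking, form stays rerebasbefdes.
Apply vowel harmony: rerebasbefdes → rerebasbafdas.
Vowel deletion: no change.

rerebasbafdas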